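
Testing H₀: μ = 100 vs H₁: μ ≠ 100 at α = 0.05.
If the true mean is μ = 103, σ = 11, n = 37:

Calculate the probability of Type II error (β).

SE = σ/√n = 11/√37 = 1.8084
Critical values: μ₀ ± z_0.025×SE = 100 ± 1.960×1.8084
Acceptance region: (96.4555, 103.5445)
Under H₁ (μ = 103): z_high = (103.5445 - 103)/1.8084 = 0.3011, z_low = (96.4555 - 103)/1.8084 = -3.6189
β = P(not reject | H₁) = Φ(0.3011) - Φ(-3.6189) ≈ 0.6182

Answer: β ≈ 0.6182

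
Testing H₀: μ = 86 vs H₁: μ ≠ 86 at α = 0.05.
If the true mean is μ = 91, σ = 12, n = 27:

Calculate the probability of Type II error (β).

SE = σ/√n = 12/√27 = 2.3094
Critical values: μ₀ ± z_0.025×SE = 86 ± 1.960×2.3094
Acceptance region: (81.4736, 90.5264)
Under H₁ (μ = 91): z_high = (90.5264 - 91)/2.3094 = -0.2051, z_low = (81.4736 - 91)/2.3094 = -4.1251
β = P(not reject | H₁) = Φ(-0.2051) - Φ(-4.1251) ≈ 0.4187

Answer: β ≈ 0.4187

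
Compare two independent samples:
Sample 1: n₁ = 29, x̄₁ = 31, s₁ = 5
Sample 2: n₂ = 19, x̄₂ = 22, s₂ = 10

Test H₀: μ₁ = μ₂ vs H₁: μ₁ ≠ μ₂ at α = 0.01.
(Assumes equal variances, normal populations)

Pooled variance: s²_p = [28×5² + 18×10²]/(46) = 54.3478
s_p = 7.3721
SE = s_p×√(1/n₁ + 1/n₂) = 7.3721×√(1/29 + 1/19) = 2.1759
t = (x̄₁ - x̄₂)/SE = (31 - 22)/2.1759 = 4.1362
df = 46, t-critical = ±2.687
Decision: reject H₀

Answer: t = 4.1362, reject H₀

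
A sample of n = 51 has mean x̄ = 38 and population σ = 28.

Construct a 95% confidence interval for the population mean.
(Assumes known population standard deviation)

Confidence level: 95%, α = 0.05
z_0.025 = 1.960
SE = σ/√n = 28/√51 = 3.9208
Margin of error = 1.960 × 3.9208 = 7.6848
CI: x̄ ± margin = 38 ± 7.6848
CI: (30.3152, 45.6848)

Answer: (30.3152, 45.6848)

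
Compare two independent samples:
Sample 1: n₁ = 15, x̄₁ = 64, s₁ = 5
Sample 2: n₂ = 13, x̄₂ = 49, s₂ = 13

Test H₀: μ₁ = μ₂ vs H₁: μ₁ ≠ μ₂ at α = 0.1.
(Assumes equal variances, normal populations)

Answer: t = 4.1391, reject H₀

Derivation:
Pooled variance: s²_p = [14×5² + 12×13²]/(26) = 91.4615
s_p = 9.5636
SE = s_p×√(1/n₁ + 1/n₂) = 9.5636×√(1/15 + 1/13) = 3.6240
t = (x̄₁ - x̄₂)/SE = (64 - 49)/3.6240 = 4.1391
df = 26, t-critical = ±1.706
Decision: reject H₀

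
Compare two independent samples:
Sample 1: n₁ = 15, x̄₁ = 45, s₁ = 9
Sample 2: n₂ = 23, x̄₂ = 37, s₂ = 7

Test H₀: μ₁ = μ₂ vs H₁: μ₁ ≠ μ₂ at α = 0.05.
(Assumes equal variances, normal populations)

Pooled variance: s²_p = [14×9² + 22×7²]/(36) = 61.4444
s_p = 7.8386
SE = s_p×√(1/n₁ + 1/n₂) = 7.8386×√(1/15 + 1/23) = 2.6015
t = (x̄₁ - x̄₂)/SE = (45 - 37)/2.6015 = 3.0751
df = 36, t-critical = ±2.028
Decision: reject H₀

Answer: t = 3.0751, reject H₀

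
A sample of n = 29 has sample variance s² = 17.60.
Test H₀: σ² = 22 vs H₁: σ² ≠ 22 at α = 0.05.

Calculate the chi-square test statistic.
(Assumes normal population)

df = n - 1 = 28
χ² = (n-1)s²/σ₀² = 28×17.60/22 = 22.4000
Critical values: χ²_{0.975,28} = 15.308, χ²_{0.025,28} = 44.461
Rejection region: χ² < 15.308 or χ² > 44.461
Decision: fail to reject H₀

Answer: χ² = 22.4000, fail to reject H₀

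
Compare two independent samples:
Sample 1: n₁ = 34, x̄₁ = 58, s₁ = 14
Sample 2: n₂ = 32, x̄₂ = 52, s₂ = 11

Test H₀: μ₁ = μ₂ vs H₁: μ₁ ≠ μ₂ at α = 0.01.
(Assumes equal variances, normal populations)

Answer: t = 1.9279, fail to reject H₀

Derivation:
Pooled variance: s²_p = [33×14² + 31×11²]/(64) = 159.6719
s_p = 12.6361
SE = s_p×√(1/n₁ + 1/n₂) = 12.6361×√(1/34 + 1/32) = 3.1122
t = (x̄₁ - x̄₂)/SE = (58 - 52)/3.1122 = 1.9279
df = 64, t-critical = ±2.655
Decision: fail to reject H₀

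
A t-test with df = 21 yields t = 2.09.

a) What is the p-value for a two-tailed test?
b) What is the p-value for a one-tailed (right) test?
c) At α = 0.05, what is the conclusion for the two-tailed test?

Using t-distribution with df = 21:
a) Two-tailed: p = 2×P(T > 2.09) = 0.0490
b) One-tailed: p = P(T > 2.09) = 0.0245
c) 0.0490 < 0.05, reject H₀

Answer: a) 0.0490, b) 0.0245, c) reject H₀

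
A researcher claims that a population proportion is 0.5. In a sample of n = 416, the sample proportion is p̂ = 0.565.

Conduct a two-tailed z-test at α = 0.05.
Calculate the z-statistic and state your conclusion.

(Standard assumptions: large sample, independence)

Answer: z = 2.6514, reject H₀

Derivation:
H₀: p = 0.5, H₁: p ≠ 0.5
Standard error: SE = √(p₀(1-p₀)/n) = √(0.5×0.5/416) = 0.024515
z-statistic: z = (p̂ - p₀)/SE = (0.565 - 0.5)/0.024515 = 2.6514
Critical value: z_0.025 = ±1.960
p-value = 0.0080
Decision: reject H₀ at α = 0.05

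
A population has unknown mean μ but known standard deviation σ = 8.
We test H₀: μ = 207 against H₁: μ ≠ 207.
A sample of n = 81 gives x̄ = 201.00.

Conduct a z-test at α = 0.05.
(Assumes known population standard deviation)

Standard error: SE = σ/√n = 8/√81 = 0.8889
z-statistic: z = (x̄ - μ₀)/SE = (201.00 - 207)/0.8889 = -6.7499
Critical value: ±1.960
p-value < 0.0001
Decision: reject H₀

Answer: z = -6.7499, reject H₀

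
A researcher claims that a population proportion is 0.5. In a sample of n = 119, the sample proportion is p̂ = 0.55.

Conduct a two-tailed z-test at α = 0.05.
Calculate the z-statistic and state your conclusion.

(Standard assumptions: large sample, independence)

Answer: z = 1.0909, fail to reject H₀

Derivation:
H₀: p = 0.5, H₁: p ≠ 0.5
Standard error: SE = √(p₀(1-p₀)/n) = √(0.5×0.5/119) = 0.045835
z-statistic: z = (p̂ - p₀)/SE = (0.55 - 0.5)/0.045835 = 1.0909
Critical value: z_0.025 = ±1.960
p-value = 0.2753
Decision: fail to reject H₀ at α = 0.05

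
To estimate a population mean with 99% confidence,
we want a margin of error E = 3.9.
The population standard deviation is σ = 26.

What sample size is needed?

z_0.005 = 2.576
n = (z×σ/E)² = (2.576×26/3.9)²
n = 294.9234
Round up: n = 295

Answer: n = 295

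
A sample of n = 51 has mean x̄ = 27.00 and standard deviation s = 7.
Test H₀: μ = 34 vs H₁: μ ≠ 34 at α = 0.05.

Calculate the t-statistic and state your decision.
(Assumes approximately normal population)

df = n - 1 = 50
SE = s/√n = 7/√51 = 0.9802
t = (x̄ - μ₀)/SE = (27.00 - 34)/0.9802 = -7.1414
Critical value: t_{0.025,50} = ±2.009
p-value < 0.0001
Decision: reject H₀

Answer: t = -7.1414, reject H₀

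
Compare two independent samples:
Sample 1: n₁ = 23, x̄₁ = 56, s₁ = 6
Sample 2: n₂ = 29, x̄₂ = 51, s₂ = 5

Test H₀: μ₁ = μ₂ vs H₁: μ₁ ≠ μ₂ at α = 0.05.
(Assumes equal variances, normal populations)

Answer: t = 3.2783, reject H₀

Derivation:
Pooled variance: s²_p = [22×6² + 28×5²]/(50) = 29.8400
s_p = 5.4626
SE = s_p×√(1/n₁ + 1/n₂) = 5.4626×√(1/23 + 1/29) = 1.5252
t = (x̄₁ - x̄₂)/SE = (56 - 51)/1.5252 = 3.2783
df = 50, t-critical = ±2.009
Decision: reject H₀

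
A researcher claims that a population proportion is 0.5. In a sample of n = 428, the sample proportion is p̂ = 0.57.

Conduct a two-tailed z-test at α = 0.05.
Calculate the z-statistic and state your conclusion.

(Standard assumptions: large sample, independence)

Answer: z = 2.8964, reject H₀

Derivation:
H₀: p = 0.5, H₁: p ≠ 0.5
Standard error: SE = √(p₀(1-p₀)/n) = √(0.5×0.5/428) = 0.024168
z-statistic: z = (p̂ - p₀)/SE = (0.57 - 0.5)/0.024168 = 2.8964
Critical value: z_0.025 = ±1.960
p-value = 0.0038
Decision: reject H₀ at α = 0.05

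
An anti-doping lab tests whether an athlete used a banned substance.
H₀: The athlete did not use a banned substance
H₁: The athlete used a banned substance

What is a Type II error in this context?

A Type I error (probability α) occurs when we reject a true H₀.
A Type II error (probability β) occurs when we fail to reject a false H₀.

Answer: Failing to detect doping in an athlete who used a banned substance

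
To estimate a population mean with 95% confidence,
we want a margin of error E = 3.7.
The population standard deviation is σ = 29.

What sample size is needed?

Answer: n = 236

Derivation:
z_0.025 = 1.960
n = (z×σ/E)² = (1.960×29/3.7)²
n = 235.9960
Round up: n = 236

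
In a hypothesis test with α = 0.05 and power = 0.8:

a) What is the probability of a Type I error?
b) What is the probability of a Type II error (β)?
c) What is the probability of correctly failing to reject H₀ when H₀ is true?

Answer: a) 0.05, b) 0.2, c) 0.95

Derivation:
a) Type I error probability = α = 0.05
b) Power = P(reject H₀ | H₁ true) = 1 - β = 0.8, so Type II error probability = β = 1 - Power = 0.2
c) P(fail to reject H₀ | H₀ true) = 1 - α = 0.95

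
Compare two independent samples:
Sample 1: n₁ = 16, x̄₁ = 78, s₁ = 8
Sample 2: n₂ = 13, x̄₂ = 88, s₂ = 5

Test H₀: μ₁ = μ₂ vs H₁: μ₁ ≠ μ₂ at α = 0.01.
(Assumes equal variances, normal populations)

Pooled variance: s²_p = [15×8² + 12×5²]/(27) = 46.6667
s_p = 6.8313
SE = s_p×√(1/n₁ + 1/n₂) = 6.8313×√(1/16 + 1/13) = 2.5508
t = (x̄₁ - x̄₂)/SE = (78 - 88)/2.5508 = -3.9203
df = 27, t-critical = ±2.771
Decision: reject H₀

Answer: t = -3.9203, reject H₀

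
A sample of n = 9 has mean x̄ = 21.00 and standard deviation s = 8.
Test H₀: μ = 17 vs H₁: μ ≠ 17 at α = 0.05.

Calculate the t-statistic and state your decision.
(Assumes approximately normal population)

Answer: t = 1.5000, fail to reject H₀

Derivation:
df = n - 1 = 8
SE = s/√n = 8/√9 = 2.6667
t = (x̄ - μ₀)/SE = (21.00 - 17)/2.6667 = 1.5000
Critical value: t_{0.025,8} = ±2.306
p-value ≈ 0.1720
Decision: fail to reject H₀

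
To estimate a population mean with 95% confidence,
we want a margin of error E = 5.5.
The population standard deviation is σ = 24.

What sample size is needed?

z_0.025 = 1.960
n = (z×σ/E)² = (1.960×24/5.5)²
n = 73.1491
Round up: n = 74

Answer: n = 74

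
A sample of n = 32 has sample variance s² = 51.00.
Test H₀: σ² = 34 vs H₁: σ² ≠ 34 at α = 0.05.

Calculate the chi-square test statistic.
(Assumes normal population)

df = n - 1 = 31
χ² = (n-1)s²/σ₀² = 31×51.00/34 = 46.5000
Critical values: χ²_{0.975,31} = 17.539, χ²_{0.025,31} = 48.232
Rejection region: χ² < 17.539 or χ² > 48.232
Decision: fail to reject H₀

Answer: χ² = 46.5000, fail to reject H₀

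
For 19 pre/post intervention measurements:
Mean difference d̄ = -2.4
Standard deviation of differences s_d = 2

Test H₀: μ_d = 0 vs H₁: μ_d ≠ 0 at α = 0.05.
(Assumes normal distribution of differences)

df = n - 1 = 18
SE = s_d/√n = 2/√19 = 0.4588
t = d̄/SE = -2.4/0.4588 = -5.2310
Critical value: t_{0.025,18} = ±2.101
p-value ≈ 0.0001
Decision: reject H₀

Answer: t = -5.2310, reject H₀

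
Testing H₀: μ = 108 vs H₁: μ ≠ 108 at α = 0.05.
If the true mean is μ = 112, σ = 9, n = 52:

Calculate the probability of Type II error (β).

SE = σ/√n = 9/√52 = 1.2481
Critical values: μ₀ ± z_0.025×SE = 108 ± 1.960×1.2481
Acceptance region: (105.5537, 110.4463)
Under H₁ (μ = 112): z_high = (110.4463 - 112)/1.2481 = -1.2449, z_low = (105.5537 - 112)/1.2481 = -5.1649
β = P(not reject | H₁) = Φ(-1.2449) - Φ(-5.1649) ≈ 0.1066

Answer: β ≈ 0.1066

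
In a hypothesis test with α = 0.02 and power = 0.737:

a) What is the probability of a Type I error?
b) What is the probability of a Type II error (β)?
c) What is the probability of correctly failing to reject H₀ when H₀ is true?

Answer: a) 0.02, b) 0.263, c) 0.98

Derivation:
a) Type I error probability = α = 0.02
b) Power = P(reject H₀ | H₁ true) = 1 - β = 0.737, so Type II error probability = β = 1 - Power = 0.263
c) P(fail to reject H₀ | H₀ true) = 1 - α = 0.98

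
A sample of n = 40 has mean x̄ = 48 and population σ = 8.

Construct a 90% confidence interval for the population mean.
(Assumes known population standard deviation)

Answer: (45.9192, 50.0808)

Derivation:
Confidence level: 90%, α = 0.1
z_0.05 = 1.645
SE = σ/√n = 8/√40 = 1.2649
Margin of error = 1.645 × 1.2649 = 2.0808
CI: x̄ ± margin = 48 ± 2.0808
CI: (45.9192, 50.0808)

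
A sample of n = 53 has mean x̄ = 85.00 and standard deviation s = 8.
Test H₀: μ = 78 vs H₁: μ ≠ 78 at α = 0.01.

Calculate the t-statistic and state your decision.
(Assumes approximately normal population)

Answer: t = 6.3700, reject H₀

Derivation:
df = n - 1 = 52
SE = s/√n = 8/√53 = 1.0989
t = (x̄ - μ₀)/SE = (85.00 - 78)/1.0989 = 6.3700
Critical value: t_{0.005,52} = ±2.674
p-value < 0.0001
Decision: reject H₀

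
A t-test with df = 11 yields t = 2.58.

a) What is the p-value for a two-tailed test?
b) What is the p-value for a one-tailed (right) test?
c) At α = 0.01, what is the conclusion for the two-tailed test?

Using t-distribution with df = 11:
a) Two-tailed: p = 2×P(T > 2.58) = 0.0256
b) One-tailed: p = P(T > 2.58) = 0.0128
c) 0.0256 ≥ 0.01, fail to reject H₀

Answer: a) 0.0256, b) 0.0128, c) fail to reject H₀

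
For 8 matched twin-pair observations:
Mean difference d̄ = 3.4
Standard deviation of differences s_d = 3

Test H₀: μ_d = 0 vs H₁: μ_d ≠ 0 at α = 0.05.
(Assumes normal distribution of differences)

Answer: t = 3.2054, reject H₀

Derivation:
df = n - 1 = 7
SE = s_d/√n = 3/√8 = 1.0607
t = d̄/SE = 3.4/1.0607 = 3.2054
Critical value: t_{0.025,7} = ±2.365
p-value ≈ 0.0150
Decision: reject H₀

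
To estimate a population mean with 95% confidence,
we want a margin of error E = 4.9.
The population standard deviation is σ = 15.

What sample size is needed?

z_0.025 = 1.960
n = (z×σ/E)² = (1.960×15/4.9)²
n = 36.0000
Already a whole number: n = 36

Answer: n = 36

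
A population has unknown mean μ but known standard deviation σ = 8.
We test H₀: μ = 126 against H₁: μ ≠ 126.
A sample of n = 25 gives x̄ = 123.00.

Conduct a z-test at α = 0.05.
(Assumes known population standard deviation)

Standard error: SE = σ/√n = 8/√25 = 1.6000
z-statistic: z = (x̄ - μ₀)/SE = (123.00 - 126)/1.6000 = -1.8750
Critical value: ±1.960
p-value = 0.0608
Decision: fail to reject H₀

Answer: z = -1.8750, fail to reject H₀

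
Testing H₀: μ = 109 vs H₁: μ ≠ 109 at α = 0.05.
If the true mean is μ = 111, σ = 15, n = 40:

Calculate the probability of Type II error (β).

SE = σ/√n = 15/√40 = 2.3717
Critical values: μ₀ ± z_0.025×SE = 109 ± 1.960×2.3717
Acceptance region: (104.3515, 113.6485)
Under H₁ (μ = 111): z_high = (113.6485 - 111)/2.3717 = 1.1167, z_low = (104.3515 - 111)/2.3717 = -2.8033
β = P(not reject | H₁) = Φ(1.1167) - Φ(-2.8033) ≈ 0.8654

Answer: β ≈ 0.8654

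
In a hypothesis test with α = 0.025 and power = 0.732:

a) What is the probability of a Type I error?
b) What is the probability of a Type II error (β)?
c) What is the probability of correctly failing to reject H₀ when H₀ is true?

a) Type I error probability = α = 0.025
b) Power = P(reject H₀ | H₁ true) = 1 - β = 0.732, so Type II error probability = β = 1 - Power = 0.268
c) P(fail to reject H₀ | H₀ true) = 1 - α = 0.975

Answer: a) 0.025, b) 0.268, c) 0.975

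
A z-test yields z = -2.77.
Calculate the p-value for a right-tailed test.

Answer: p-value ≈ 0.9972

Derivation:
For z = -2.77:
p = P(Z > -2.77) = 1 - Φ(-2.77) = 0.9972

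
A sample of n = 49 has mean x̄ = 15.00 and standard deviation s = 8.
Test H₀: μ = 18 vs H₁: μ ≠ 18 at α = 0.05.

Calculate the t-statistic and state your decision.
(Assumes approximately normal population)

df = n - 1 = 48
SE = s/√n = 8/√49 = 1.1429
t = (x̄ - μ₀)/SE = (15.00 - 18)/1.1429 = -2.6249
Critical value: t_{0.025,48} = ±2.011
p-value ≈ 0.0116
Decision: reject H₀

Answer: t = -2.6249, reject H₀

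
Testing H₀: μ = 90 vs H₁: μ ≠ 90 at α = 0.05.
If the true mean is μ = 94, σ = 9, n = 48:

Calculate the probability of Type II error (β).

Answer: β ≈ 0.1315

Derivation:
SE = σ/√n = 9/√48 = 1.2990
Critical values: μ₀ ± z_0.025×SE = 90 ± 1.960×1.2990
Acceptance region: (87.4540, 92.5460)
Under H₁ (μ = 94): z_high = (92.5460 - 94)/1.2990 = -1.1193, z_low = (87.4540 - 94)/1.2990 = -5.0393
β = P(not reject | H₁) = Φ(-1.1193) - Φ(-5.0393) ≈ 0.1315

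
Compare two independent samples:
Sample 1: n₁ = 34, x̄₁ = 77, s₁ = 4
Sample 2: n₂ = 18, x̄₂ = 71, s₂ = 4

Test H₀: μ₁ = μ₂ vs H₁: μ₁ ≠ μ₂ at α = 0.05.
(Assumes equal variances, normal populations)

Pooled variance: s²_p = [33×4² + 17×4²]/(50) = 16.0000
s_p = 4.0000
SE = s_p×√(1/n₁ + 1/n₂) = 4.0000×√(1/34 + 1/18) = 1.1660
t = (x̄₁ - x̄₂)/SE = (77 - 71)/1.1660 = 5.1458
df = 50, t-critical = ±2.009
Decision: reject H₀

Answer: t = 5.1458, reject H₀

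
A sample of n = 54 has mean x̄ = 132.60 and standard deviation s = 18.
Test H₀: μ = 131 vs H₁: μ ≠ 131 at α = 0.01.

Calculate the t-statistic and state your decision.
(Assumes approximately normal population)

Answer: t = 0.6532, fail to reject H₀

Derivation:
df = n - 1 = 53
SE = s/√n = 18/√54 = 2.4495
t = (x̄ - μ₀)/SE = (132.60 - 131)/2.4495 = 0.6532
Critical value: t_{0.005,53} = ±2.672
p-value ≈ 0.5165
Decision: fail to reject H₀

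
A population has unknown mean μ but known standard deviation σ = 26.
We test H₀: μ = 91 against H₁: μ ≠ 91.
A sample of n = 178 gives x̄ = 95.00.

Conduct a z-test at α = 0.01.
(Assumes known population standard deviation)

Answer: z = 2.0525, fail to reject H₀

Derivation:
Standard error: SE = σ/√n = 26/√178 = 1.9488
z-statistic: z = (x̄ - μ₀)/SE = (95.00 - 91)/1.9488 = 2.0525
Critical value: ±2.576
p-value = 0.0401
Decision: fail to reject H₀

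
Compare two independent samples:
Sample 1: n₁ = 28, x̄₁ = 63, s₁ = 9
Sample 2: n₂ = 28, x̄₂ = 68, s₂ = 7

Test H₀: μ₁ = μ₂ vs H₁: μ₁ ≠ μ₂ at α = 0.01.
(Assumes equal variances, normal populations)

Answer: t = -2.3205, fail to reject H₀

Derivation:
Pooled variance: s²_p = [27×9² + 27×7²]/(54) = 65.0000
s_p = 8.0623
SE = s_p×√(1/n₁ + 1/n₂) = 8.0623×√(1/28 + 1/28) = 2.1547
t = (x̄₁ - x̄₂)/SE = (63 - 68)/2.1547 = -2.3205
df = 54, t-critical = ±2.670
Decision: fail to reject H₀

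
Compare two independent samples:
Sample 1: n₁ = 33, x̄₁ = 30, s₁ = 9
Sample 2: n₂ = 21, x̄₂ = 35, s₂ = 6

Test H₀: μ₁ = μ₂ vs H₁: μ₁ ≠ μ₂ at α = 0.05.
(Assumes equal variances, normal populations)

Answer: t = -2.2444, reject H₀

Derivation:
Pooled variance: s²_p = [32×9² + 20×6²]/(52) = 63.6923
s_p = 7.9807
SE = s_p×√(1/n₁ + 1/n₂) = 7.9807×√(1/33 + 1/21) = 2.2278
t = (x̄₁ - x̄₂)/SE = (30 - 35)/2.2278 = -2.2444
df = 52, t-critical = ±2.007
Decision: reject H₀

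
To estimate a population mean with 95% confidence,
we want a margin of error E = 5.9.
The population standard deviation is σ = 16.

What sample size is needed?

Answer: n = 29

Derivation:
z_0.025 = 1.960
n = (z×σ/E)² = (1.960×16/5.9)²
n = 28.2519
Round up: n = 29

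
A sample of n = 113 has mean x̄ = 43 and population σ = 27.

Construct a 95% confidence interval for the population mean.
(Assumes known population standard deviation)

Answer: (38.0218, 47.9782)

Derivation:
Confidence level: 95%, α = 0.05
z_0.025 = 1.960
SE = σ/√n = 27/√113 = 2.5399
Margin of error = 1.960 × 2.5399 = 4.9782
CI: x̄ ± margin = 43 ± 4.9782
CI: (38.0218, 47.9782)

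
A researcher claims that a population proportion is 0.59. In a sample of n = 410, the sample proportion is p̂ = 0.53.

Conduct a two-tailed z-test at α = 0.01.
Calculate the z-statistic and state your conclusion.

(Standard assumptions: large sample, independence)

H₀: p = 0.59, H₁: p ≠ 0.59
Standard error: SE = √(p₀(1-p₀)/n) = √(0.59×0.41/410) = 0.024290
z-statistic: z = (p̂ - p₀)/SE = (0.53 - 0.59)/0.024290 = -2.4702
Critical value: z_0.005 = ±2.576
p-value = 0.0135
Decision: fail to reject H₀ at α = 0.01

Answer: z = -2.4702, fail to reject H₀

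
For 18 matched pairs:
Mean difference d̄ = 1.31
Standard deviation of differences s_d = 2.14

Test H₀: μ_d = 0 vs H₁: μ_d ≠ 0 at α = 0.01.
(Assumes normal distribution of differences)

df = n - 1 = 17
SE = s_d/√n = 2.14/√18 = 0.5044
t = d̄/SE = 1.31/0.5044 = 2.5971
Critical value: t_{0.005,17} = ±2.898
p-value ≈ 0.0188
Decision: fail to reject H₀

Answer: t = 2.5971, fail to reject H₀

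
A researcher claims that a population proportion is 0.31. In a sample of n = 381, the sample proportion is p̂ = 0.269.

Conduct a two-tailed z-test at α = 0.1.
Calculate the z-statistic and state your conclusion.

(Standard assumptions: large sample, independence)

Answer: z = -1.7304, reject H₀

Derivation:
H₀: p = 0.31, H₁: p ≠ 0.31
Standard error: SE = √(p₀(1-p₀)/n) = √(0.31×0.69/381) = 0.023694
z-statistic: z = (p̂ - p₀)/SE = (0.269 - 0.31)/0.023694 = -1.7304
Critical value: z_0.05 = ±1.645
p-value = 0.0836
Decision: reject H₀ at α = 0.1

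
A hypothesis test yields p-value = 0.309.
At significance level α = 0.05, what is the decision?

Compare p-value to α:
0.309 ≥ 0.05
Decision: fail to reject H₀

Answer: fail to reject H₀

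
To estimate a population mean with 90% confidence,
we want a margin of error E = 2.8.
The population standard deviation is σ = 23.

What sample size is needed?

z_0.05 = 1.645
n = (z×σ/E)² = (1.645×23/2.8)²
n = 182.5877
Round up: n = 183

Answer: n = 183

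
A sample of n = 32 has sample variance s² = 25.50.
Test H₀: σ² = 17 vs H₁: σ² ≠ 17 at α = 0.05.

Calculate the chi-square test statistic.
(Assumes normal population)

Answer: χ² = 46.5000, fail to reject H₀

Derivation:
df = n - 1 = 31
χ² = (n-1)s²/σ₀² = 31×25.50/17 = 46.5000
Critical values: χ²_{0.975,31} = 17.539, χ²_{0.025,31} = 48.232
Rejection region: χ² < 17.539 or χ² > 48.232
Decision: fail to reject H₀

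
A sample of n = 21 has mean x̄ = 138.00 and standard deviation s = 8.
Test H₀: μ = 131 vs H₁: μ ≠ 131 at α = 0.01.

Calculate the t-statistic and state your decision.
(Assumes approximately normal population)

Answer: t = 4.0099, reject H₀

Derivation:
df = n - 1 = 20
SE = s/√n = 8/√21 = 1.7457
t = (x̄ - μ₀)/SE = (138.00 - 131)/1.7457 = 4.0099
Critical value: t_{0.005,20} = ±2.845
p-value ≈ 0.0007
Decision: reject H₀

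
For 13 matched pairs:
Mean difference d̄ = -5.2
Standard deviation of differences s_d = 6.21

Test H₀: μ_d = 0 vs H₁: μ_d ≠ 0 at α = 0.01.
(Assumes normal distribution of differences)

df = n - 1 = 12
SE = s_d/√n = 6.21/√13 = 1.7223
t = d̄/SE = -5.2/1.7223 = -3.0192
Critical value: t_{0.005,12} = ±3.055
p-value ≈ 0.0107
Decision: fail to reject H₀

Answer: t = -3.0192, fail to reject H₀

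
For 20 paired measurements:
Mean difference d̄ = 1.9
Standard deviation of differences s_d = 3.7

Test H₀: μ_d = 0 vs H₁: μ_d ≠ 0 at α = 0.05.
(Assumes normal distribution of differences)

df = n - 1 = 19
SE = s_d/√n = 3.7/√20 = 0.8273
t = d̄/SE = 1.9/0.8273 = 2.2966
Critical value: t_{0.025,19} = ±2.093
p-value ≈ 0.0332
Decision: reject H₀

Answer: t = 2.2966, reject H₀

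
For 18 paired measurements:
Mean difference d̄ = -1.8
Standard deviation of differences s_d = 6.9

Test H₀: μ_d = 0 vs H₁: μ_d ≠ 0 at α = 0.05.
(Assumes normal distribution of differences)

Answer: t = -1.1068, fail to reject H₀

Derivation:
df = n - 1 = 17
SE = s_d/√n = 6.9/√18 = 1.6263
t = d̄/SE = -1.8/1.6263 = -1.1068
Critical value: t_{0.025,17} = ±2.110
p-value ≈ 0.2838
Decision: fail to reject H₀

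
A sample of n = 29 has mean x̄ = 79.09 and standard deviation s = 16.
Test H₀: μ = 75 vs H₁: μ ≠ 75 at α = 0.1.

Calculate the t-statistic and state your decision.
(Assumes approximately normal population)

df = n - 1 = 28
SE = s/√n = 16/√29 = 2.9711
t = (x̄ - μ₀)/SE = (79.09 - 75)/2.9711 = 1.3766
Critical value: t_{0.05,28} = ±1.701
p-value ≈ 0.1795
Decision: fail to reject H₀

Answer: t = 1.3766, fail to reject H₀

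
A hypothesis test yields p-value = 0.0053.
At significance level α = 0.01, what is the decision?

Answer: reject H₀

Derivation:
Compare p-value to α:
0.0053 < 0.01
Decision: reject H₀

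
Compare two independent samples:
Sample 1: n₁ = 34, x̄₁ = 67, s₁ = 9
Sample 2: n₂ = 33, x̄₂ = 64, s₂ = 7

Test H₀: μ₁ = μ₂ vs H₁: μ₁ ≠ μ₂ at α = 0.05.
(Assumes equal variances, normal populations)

Answer: t = 1.5198, fail to reject H₀

Derivation:
Pooled variance: s²_p = [33×9² + 32×7²]/(65) = 65.2462
s_p = 8.0775
SE = s_p×√(1/n₁ + 1/n₂) = 8.0775×√(1/34 + 1/33) = 1.9739
t = (x̄₁ - x̄₂)/SE = (67 - 64)/1.9739 = 1.5198
df = 65, t-critical = ±1.997
Decision: fail to reject H₀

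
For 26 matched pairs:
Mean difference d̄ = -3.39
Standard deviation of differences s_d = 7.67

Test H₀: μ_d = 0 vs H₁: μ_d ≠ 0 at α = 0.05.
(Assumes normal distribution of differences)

Answer: t = -2.2537, reject H₀

Derivation:
df = n - 1 = 25
SE = s_d/√n = 7.67/√26 = 1.5042
t = d̄/SE = -3.39/1.5042 = -2.2537
Critical value: t_{0.025,25} = ±2.060
p-value ≈ 0.0332
Decision: reject H₀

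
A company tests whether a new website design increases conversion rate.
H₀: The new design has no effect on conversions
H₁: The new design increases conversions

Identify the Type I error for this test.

Type I error (α): Rejecting H₀ when H₀ is true
Type II error (β): Failing to reject H₀ when H₁ is true

Answer: Switching to a new design that doesn't actually help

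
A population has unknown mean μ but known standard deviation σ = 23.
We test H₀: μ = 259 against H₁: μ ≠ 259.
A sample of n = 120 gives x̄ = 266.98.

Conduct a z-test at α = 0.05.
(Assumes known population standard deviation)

Answer: z = 3.8007, reject H₀

Derivation:
Standard error: SE = σ/√n = 23/√120 = 2.0996
z-statistic: z = (x̄ - μ₀)/SE = (266.98 - 259)/2.0996 = 3.8007
Critical value: ±1.960
p-value = 0.0001
Decision: reject H₀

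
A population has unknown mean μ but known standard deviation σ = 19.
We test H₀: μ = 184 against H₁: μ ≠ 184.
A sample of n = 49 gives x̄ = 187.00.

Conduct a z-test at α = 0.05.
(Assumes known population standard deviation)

Answer: z = 1.1053, fail to reject H₀

Derivation:
Standard error: SE = σ/√n = 19/√49 = 2.7143
z-statistic: z = (x̄ - μ₀)/SE = (187.00 - 184)/2.7143 = 1.1053
Critical value: ±1.960
p-value = 0.2690
Decision: fail to reject H₀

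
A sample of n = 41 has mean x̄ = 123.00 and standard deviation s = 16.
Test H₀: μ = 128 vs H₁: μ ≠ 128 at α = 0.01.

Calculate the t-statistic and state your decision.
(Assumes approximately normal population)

Answer: t = -2.0010, fail to reject H₀

Derivation:
df = n - 1 = 40
SE = s/√n = 16/√41 = 2.4988
t = (x̄ - μ₀)/SE = (123.00 - 128)/2.4988 = -2.0010
Critical value: t_{0.005,40} = ±2.704
p-value ≈ 0.0522
Decision: fail to reject H₀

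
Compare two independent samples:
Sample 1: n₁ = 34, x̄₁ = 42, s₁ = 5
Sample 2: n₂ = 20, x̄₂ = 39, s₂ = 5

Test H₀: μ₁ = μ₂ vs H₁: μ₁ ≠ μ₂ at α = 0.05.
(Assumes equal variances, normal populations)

Pooled variance: s²_p = [33×5² + 19×5²]/(52) = 25.0000
s_p = 5.0000
SE = s_p×√(1/n₁ + 1/n₂) = 5.0000×√(1/34 + 1/20) = 1.4090
t = (x̄₁ - x̄₂)/SE = (42 - 39)/1.4090 = 2.1292
df = 52, t-critical = ±2.007
Decision: reject H₀

Answer: t = 2.1292, reject H₀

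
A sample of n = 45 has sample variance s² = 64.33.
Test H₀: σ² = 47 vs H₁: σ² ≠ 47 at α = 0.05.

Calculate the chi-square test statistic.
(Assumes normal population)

df = n - 1 = 44
χ² = (n-1)s²/σ₀² = 44×64.33/47 = 60.2238
Critical values: χ²_{0.975,44} = 27.575, χ²_{0.025,44} = 64.201
Rejection region: χ² < 27.575 or χ² > 64.201
Decision: fail to reject H₀

Answer: χ² = 60.2238, fail to reject H₀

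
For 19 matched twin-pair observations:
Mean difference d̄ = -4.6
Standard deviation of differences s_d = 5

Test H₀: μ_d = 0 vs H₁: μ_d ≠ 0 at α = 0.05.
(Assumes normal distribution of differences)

Answer: t = -4.0101, reject H₀

Derivation:
df = n - 1 = 18
SE = s_d/√n = 5/√19 = 1.1471
t = d̄/SE = -4.6/1.1471 = -4.0101
Critical value: t_{0.025,18} = ±2.101
p-value ≈ 0.0008
Decision: reject H₀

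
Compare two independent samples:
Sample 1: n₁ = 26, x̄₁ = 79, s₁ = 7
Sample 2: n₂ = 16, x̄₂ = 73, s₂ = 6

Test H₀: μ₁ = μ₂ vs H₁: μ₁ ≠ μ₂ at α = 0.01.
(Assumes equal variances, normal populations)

Answer: t = 2.8427, reject H₀

Derivation:
Pooled variance: s²_p = [25×7² + 15×6²]/(40) = 44.1250
s_p = 6.6427
SE = s_p×√(1/n₁ + 1/n₂) = 6.6427×√(1/26 + 1/16) = 2.1107
t = (x̄₁ - x̄₂)/SE = (79 - 73)/2.1107 = 2.8427
df = 40, t-critical = ±2.704
Decision: reject H₀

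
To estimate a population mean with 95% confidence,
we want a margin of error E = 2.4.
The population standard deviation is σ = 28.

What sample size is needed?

z_0.025 = 1.960
n = (z×σ/E)² = (1.960×28/2.4)²
n = 522.8844
Round up: n = 523

Answer: n = 523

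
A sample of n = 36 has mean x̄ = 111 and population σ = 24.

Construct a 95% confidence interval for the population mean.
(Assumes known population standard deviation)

Answer: (103.1600, 118.8400)

Derivation:
Confidence level: 95%, α = 0.05
z_0.025 = 1.960
SE = σ/√n = 24/√36 = 4.0000
Margin of error = 1.960 × 4.0000 = 7.8400
CI: x̄ ± margin = 111 ± 7.8400
CI: (103.1600, 118.8400)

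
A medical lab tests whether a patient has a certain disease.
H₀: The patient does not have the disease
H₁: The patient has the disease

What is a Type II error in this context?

Answer: Failing to diagnose a patient who actually has the disease (false negative)

Derivation:
Type I error: rejecting H₀ when it is actually true (false positive).
Type II error: failing to reject H₀ when H₁ is actually true (false negative).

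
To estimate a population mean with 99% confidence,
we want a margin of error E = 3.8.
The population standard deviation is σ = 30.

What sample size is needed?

Answer: n = 414

Derivation:
z_0.005 = 2.576
n = (z×σ/E)² = (2.576×30/3.8)²
n = 413.5871
Round up: n = 414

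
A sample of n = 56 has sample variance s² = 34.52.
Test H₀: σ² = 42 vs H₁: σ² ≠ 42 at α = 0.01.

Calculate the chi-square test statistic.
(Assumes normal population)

df = n - 1 = 55
χ² = (n-1)s²/σ₀² = 55×34.52/42 = 45.2048
Critical values: χ²_{0.995,55} = 31.735, χ²_{0.005,55} = 85.749
Rejection region: χ² < 31.735 or χ² > 85.749
Decision: fail to reject H₀

Answer: χ² = 45.2048, fail to reject H₀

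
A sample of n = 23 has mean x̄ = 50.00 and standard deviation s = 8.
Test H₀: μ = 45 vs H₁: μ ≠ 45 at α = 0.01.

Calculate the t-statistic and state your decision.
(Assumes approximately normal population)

Answer: t = 2.9974, reject H₀

Derivation:
df = n - 1 = 22
SE = s/√n = 8/√23 = 1.6681
t = (x̄ - μ₀)/SE = (50.00 - 45)/1.6681 = 2.9974
Critical value: t_{0.005,22} = ±2.819
p-value ≈ 0.0066
Decision: reject H₀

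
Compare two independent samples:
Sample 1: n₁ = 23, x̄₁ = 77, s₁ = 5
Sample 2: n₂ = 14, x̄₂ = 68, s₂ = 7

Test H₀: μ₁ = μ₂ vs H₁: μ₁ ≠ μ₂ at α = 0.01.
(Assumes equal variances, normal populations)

Pooled variance: s²_p = [22×5² + 13×7²]/(35) = 33.9143
s_p = 5.8236
SE = s_p×√(1/n₁ + 1/n₂) = 5.8236×√(1/23 + 1/14) = 1.9741
t = (x̄₁ - x̄₂)/SE = (77 - 68)/1.9741 = 4.5590
df = 35, t-critical = ±2.724
Decision: reject H₀

Answer: t = 4.5590, reject H₀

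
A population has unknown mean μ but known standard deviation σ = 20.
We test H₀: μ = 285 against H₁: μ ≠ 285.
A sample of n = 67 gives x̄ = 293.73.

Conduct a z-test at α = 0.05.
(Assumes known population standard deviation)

Standard error: SE = σ/√n = 20/√67 = 2.4434
z-statistic: z = (x̄ - μ₀)/SE = (293.73 - 285)/2.4434 = 3.5729
Critical value: ±1.960
p-value = 0.0004
Decision: reject H₀

Answer: z = 3.5729, reject H₀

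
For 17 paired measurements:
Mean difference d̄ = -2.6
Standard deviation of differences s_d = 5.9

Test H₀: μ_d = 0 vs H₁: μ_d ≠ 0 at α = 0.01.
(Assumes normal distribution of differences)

Answer: t = -1.8169, fail to reject H₀

Derivation:
df = n - 1 = 16
SE = s_d/√n = 5.9/√17 = 1.4310
t = d̄/SE = -2.6/1.4310 = -1.8169
Critical value: t_{0.005,16} = ±2.921
p-value ≈ 0.0880
Decision: fail to reject H₀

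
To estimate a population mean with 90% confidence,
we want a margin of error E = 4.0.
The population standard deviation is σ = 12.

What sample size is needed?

Answer: n = 25

Derivation:
z_0.05 = 1.645
n = (z×σ/E)² = (1.645×12/4.0)²
n = 24.3542
Round up: n = 25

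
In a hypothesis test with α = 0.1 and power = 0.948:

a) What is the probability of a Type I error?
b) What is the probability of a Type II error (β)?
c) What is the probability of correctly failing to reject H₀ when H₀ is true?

a) Type I error probability = α = 0.1
b) Power = P(reject H₀ | H₁ true) = 1 - β = 0.948, so Type II error probability = β = 1 - Power = 0.052
c) P(fail to reject H₀ | H₀ true) = 1 - α = 0.9

Answer: a) 0.1, b) 0.052, c) 0.9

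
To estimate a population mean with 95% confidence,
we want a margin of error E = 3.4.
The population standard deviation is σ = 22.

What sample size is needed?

z_0.025 = 1.960
n = (z×σ/E)² = (1.960×22/3.4)²
n = 160.8421
Round up: n = 161

Answer: n = 161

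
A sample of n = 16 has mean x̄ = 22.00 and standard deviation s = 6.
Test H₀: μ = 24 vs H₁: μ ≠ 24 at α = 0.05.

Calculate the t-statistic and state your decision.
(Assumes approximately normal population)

Answer: t = -1.3333, fail to reject H₀

Derivation:
df = n - 1 = 15
SE = s/√n = 6/√16 = 1.5000
t = (x̄ - μ₀)/SE = (22.00 - 24)/1.5000 = -1.3333
Critical value: t_{0.025,15} = ±2.131
p-value ≈ 0.2023
Decision: fail to reject H₀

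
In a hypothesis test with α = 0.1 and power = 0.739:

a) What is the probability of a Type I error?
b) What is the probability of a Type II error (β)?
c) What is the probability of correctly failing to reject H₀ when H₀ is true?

a) Type I error probability = α = 0.1
b) Power = P(reject H₀ | H₁ true) = 1 - β = 0.739, so Type II error probability = β = 1 - Power = 0.261
c) P(fail to reject H₀ | H₀ true) = 1 - α = 0.9

Answer: a) 0.1, b) 0.261, c) 0.9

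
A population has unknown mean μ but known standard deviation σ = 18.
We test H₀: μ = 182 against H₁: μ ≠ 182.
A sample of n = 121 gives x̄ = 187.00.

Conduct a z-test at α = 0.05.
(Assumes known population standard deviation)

Answer: z = 3.0555, reject H₀

Derivation:
Standard error: SE = σ/√n = 18/√121 = 1.6364
z-statistic: z = (x̄ - μ₀)/SE = (187.00 - 182)/1.6364 = 3.0555
Critical value: ±1.960
p-value = 0.0022
Decision: reject H₀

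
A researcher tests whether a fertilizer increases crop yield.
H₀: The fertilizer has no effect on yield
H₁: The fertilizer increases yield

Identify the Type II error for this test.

Answer: Failing to recommend an effective fertilizer

Derivation:
Type I error: rejecting H₀ when it is actually true (false positive).
Type II error: failing to reject H₀ when H₁ is actually true (false negative).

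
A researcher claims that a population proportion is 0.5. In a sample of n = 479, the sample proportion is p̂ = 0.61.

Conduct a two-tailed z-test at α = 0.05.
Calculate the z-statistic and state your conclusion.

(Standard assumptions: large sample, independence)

H₀: p = 0.5, H₁: p ≠ 0.5
Standard error: SE = √(p₀(1-p₀)/n) = √(0.5×0.5/479) = 0.022846
z-statistic: z = (p̂ - p₀)/SE = (0.61 - 0.5)/0.022846 = 4.8148
Critical value: z_0.025 = ±1.960
p-value < 0.0001
Decision: reject H₀ at α = 0.05

Answer: z = 4.8148, reject H₀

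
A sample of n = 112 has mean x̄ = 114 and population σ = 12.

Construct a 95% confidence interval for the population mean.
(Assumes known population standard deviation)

Confidence level: 95%, α = 0.05
z_0.025 = 1.960
SE = σ/√n = 12/√112 = 1.1339
Margin of error = 1.960 × 1.1339 = 2.2224
CI: x̄ ± margin = 114 ± 2.2224
CI: (111.7776, 116.2224)

Answer: (111.7776, 116.2224)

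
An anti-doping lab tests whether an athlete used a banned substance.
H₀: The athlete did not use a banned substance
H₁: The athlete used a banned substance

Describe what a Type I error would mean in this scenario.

A Type I error (probability α) occurs when we reject a true H₀.
A Type II error (probability β) occurs when we fail to reject a false H₀.

Answer: Falsely accusing a clean athlete of doping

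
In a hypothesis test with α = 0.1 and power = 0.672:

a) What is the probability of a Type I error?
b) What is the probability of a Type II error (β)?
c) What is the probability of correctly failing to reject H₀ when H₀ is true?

Answer: a) 0.1, b) 0.328, c) 0.9

Derivation:
a) Type I error probability = α = 0.1
b) Power = P(reject H₀ | H₁ true) = 1 - β = 0.672, so Type II error probability = β = 1 - Power = 0.328
c) P(fail to reject H₀ | H₀ true) = 1 - α = 0.9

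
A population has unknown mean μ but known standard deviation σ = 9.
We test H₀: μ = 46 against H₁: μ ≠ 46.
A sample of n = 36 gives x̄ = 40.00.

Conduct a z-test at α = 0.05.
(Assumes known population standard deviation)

Answer: z = -4.0000, reject H₀

Derivation:
Standard error: SE = σ/√n = 9/√36 = 1.5000
z-statistic: z = (x̄ - μ₀)/SE = (40.00 - 46)/1.5000 = -4.0000
Critical value: ±1.960
p-value = 0.0001
Decision: reject H₀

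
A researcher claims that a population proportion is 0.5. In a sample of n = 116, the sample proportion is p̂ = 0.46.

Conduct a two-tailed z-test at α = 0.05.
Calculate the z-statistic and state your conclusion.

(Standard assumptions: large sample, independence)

H₀: p = 0.5, H₁: p ≠ 0.5
Standard error: SE = √(p₀(1-p₀)/n) = √(0.5×0.5/116) = 0.046424
z-statistic: z = (p̂ - p₀)/SE = (0.46 - 0.5)/0.046424 = -0.8616
Critical value: z_0.025 = ±1.960
p-value = 0.3889
Decision: fail to reject H₀ at α = 0.05

Answer: z = -0.8616, fail to reject H₀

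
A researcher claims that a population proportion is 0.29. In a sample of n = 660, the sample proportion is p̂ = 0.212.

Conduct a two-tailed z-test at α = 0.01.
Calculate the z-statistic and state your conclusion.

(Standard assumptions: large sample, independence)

H₀: p = 0.29, H₁: p ≠ 0.29
Standard error: SE = √(p₀(1-p₀)/n) = √(0.29×0.71/660) = 0.017663
z-statistic: z = (p̂ - p₀)/SE = (0.212 - 0.29)/0.017663 = -4.4160
Critical value: z_0.005 = ±2.576
p-value < 0.0001
Decision: reject H₀ at α = 0.01

Answer: z = -4.4160, reject H₀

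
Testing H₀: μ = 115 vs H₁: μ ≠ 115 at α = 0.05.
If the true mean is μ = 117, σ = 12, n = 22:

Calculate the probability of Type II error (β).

SE = σ/√n = 12/√22 = 2.5584
Critical values: μ₀ ± z_0.025×SE = 115 ± 1.960×2.5584
Acceptance region: (109.9855, 120.0145)
Under H₁ (μ = 117): z_high = (120.0145 - 117)/2.5584 = 1.1783, z_low = (109.9855 - 117)/2.5584 = -2.7418
β = P(not reject | H₁) = Φ(1.1783) - Φ(-2.7418) ≈ 0.8776

Answer: β ≈ 0.8776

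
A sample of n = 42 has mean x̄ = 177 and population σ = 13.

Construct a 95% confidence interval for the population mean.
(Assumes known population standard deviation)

Confidence level: 95%, α = 0.05
z_0.025 = 1.960
SE = σ/√n = 13/√42 = 2.0059
Margin of error = 1.960 × 2.0059 = 3.9316
CI: x̄ ± margin = 177 ± 3.9316
CI: (173.0684, 180.9316)

Answer: (173.0684, 180.9316)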